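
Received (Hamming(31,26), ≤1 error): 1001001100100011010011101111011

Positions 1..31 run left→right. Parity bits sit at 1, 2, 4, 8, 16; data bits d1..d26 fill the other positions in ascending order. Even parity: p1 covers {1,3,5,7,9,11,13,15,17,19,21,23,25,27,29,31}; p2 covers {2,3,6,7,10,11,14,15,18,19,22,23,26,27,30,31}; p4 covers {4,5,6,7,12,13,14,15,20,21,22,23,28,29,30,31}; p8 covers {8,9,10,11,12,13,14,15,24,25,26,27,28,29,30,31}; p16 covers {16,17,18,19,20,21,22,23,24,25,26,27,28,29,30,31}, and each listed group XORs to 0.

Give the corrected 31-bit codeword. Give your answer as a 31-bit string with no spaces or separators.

1001001100100011010011101111111

s1 (pos 1,3,5,7,9,11,13,15,17,19,21,23,25,27,29,31): 1⊕0⊕0⊕1⊕0⊕1⊕0⊕1⊕0⊕0⊕1⊕1⊕1⊕1⊕0⊕1 = 1
s2 (pos 2,3,6,7,10,11,14,15,18,19,22,23,26,27,30,31): 0⊕0⊕0⊕1⊕0⊕1⊕0⊕1⊕1⊕0⊕1⊕1⊕1⊕1⊕1⊕1 = 0
s4 (pos 4,5,6,7,12,13,14,15,20,21,22,23,28,29,30,31): 1⊕0⊕0⊕1⊕0⊕0⊕0⊕1⊕0⊕1⊕1⊕1⊕1⊕0⊕1⊕1 = 1
s8 (pos 8,9,10,11,12,13,14,15,24,25,26,27,28,29,30,31): 1⊕0⊕0⊕1⊕0⊕0⊕0⊕1⊕0⊕1⊕1⊕1⊕1⊕0⊕1⊕1 = 1
s16 (pos 16,17,18,19,20,21,22,23,24,25,26,27,28,29,30,31): 1⊕0⊕1⊕0⊕0⊕1⊕1⊕1⊕0⊕1⊕1⊕1⊕1⊕0⊕1⊕1 = 1
Syndrome s16…s1 = 11101 → error at position 29.
Flip position 29: 1001001100100011010011101111011 → 1001001100100011010011101111111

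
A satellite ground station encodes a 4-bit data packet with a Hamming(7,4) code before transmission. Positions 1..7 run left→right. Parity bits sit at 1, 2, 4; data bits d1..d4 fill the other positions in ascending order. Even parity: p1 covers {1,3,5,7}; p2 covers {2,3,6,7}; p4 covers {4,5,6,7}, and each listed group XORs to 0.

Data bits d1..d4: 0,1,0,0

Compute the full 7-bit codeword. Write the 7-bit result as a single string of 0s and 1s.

1001100

Place data at non-parity positions: p1 p2 0 p4 1 0 0
p1 (pos 1,3,5,7): XOR of data positions = 0⊕1⊕0 = 1
p2 (pos 2,3,6,7): XOR of data positions = 0⊕0⊕0 = 0
p4 (pos 4,5,6,7): XOR of data positions = 1⊕0⊕0 = 1
Codeword: 1001100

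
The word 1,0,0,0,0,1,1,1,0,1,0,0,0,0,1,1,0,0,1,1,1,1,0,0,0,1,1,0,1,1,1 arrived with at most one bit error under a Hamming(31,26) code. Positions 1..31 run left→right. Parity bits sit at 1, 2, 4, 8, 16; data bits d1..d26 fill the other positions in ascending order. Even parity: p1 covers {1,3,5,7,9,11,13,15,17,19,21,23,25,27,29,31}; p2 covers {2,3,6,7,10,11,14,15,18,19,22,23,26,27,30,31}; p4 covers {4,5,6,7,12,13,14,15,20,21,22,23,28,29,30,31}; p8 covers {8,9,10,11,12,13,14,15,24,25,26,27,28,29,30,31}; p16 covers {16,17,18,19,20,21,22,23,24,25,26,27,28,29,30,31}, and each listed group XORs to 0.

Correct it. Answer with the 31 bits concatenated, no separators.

s1 (pos 1,3,5,7,9,11,13,15,17,19,21,23,25,27,29,31): 1⊕0⊕0⊕1⊕0⊕0⊕0⊕1⊕0⊕1⊕1⊕0⊕0⊕1⊕1⊕1 = 0
s2 (pos 2,3,6,7,10,11,14,15,18,19,22,23,26,27,30,31): 0⊕0⊕1⊕1⊕1⊕0⊕0⊕1⊕0⊕1⊕1⊕0⊕1⊕1⊕1⊕1 = 0
s4 (pos 4,5,6,7,12,13,14,15,20,21,22,23,28,29,30,31): 0⊕0⊕1⊕1⊕0⊕0⊕0⊕1⊕1⊕1⊕1⊕0⊕0⊕1⊕1⊕1 = 1
s8 (pos 8,9,10,11,12,13,14,15,24,25,26,27,28,29,30,31): 1⊕0⊕1⊕0⊕0⊕0⊕0⊕1⊕0⊕0⊕1⊕1⊕0⊕1⊕1⊕1 = 0
s16 (pos 16,17,18,19,20,21,22,23,24,25,26,27,28,29,30,31): 1⊕0⊕0⊕1⊕1⊕1⊕1⊕0⊕0⊕0⊕1⊕1⊕0⊕1⊕1⊕1 = 0
Syndrome s16…s1 = 00100 → error at position 4.
Flip position 4: 1000011101000011001111000110111 → 1001011101000011001111000110111

1001011101000011001111000110111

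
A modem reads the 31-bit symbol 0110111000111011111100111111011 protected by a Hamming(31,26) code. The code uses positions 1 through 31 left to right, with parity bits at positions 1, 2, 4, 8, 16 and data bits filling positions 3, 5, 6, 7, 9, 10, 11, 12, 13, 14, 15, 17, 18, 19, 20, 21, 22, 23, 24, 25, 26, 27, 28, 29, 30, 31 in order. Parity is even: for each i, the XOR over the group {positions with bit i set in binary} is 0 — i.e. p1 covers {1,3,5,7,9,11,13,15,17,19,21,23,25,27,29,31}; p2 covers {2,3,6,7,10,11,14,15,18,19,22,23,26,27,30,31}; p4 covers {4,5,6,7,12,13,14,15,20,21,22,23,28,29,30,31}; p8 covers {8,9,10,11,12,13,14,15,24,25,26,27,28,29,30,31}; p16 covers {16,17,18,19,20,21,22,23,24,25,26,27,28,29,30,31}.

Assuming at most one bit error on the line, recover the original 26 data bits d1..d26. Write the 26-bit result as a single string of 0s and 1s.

11110011101111100111111001

s1 (pos 1,3,5,7,9,11,13,15,17,19,21,23,25,27,29,31): 0⊕1⊕1⊕1⊕0⊕1⊕1⊕1⊕1⊕1⊕0⊕1⊕1⊕1⊕0⊕1 = 0
s2 (pos 2,3,6,7,10,11,14,15,18,19,22,23,26,27,30,31): 1⊕1⊕1⊕1⊕0⊕1⊕0⊕1⊕1⊕1⊕0⊕1⊕1⊕1⊕1⊕1 = 1
s4 (pos 4,5,6,7,12,13,14,15,20,21,22,23,28,29,30,31): 0⊕1⊕1⊕1⊕1⊕1⊕0⊕1⊕1⊕0⊕0⊕1⊕1⊕0⊕1⊕1 = 1
s8 (pos 8,9,10,11,12,13,14,15,24,25,26,27,28,29,30,31): 0⊕0⊕0⊕1⊕1⊕1⊕0⊕1⊕1⊕1⊕1⊕1⊕1⊕0⊕1⊕1 = 1
s16 (pos 16,17,18,19,20,21,22,23,24,25,26,27,28,29,30,31): 1⊕1⊕1⊕1⊕1⊕0⊕0⊕1⊕1⊕1⊕1⊕1⊕1⊕0⊕1⊕1 = 1
Syndrome s16…s1 = 11110 → error at position 30.
Flip position 30: 0110111000111011111100111111011 → 0110111000111011111100111111001
Read data bits from positions 3,5,6,7,9,10,11,12,13,14,15,17,18,19,20,21,22,23,24,25,26,27,28,29,30,31: 11110011101111100111111001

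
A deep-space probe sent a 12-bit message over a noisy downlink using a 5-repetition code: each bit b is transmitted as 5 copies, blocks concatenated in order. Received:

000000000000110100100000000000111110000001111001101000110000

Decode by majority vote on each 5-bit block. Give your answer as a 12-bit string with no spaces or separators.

Block 1 (00000): 0 ones → 0
Block 2 (00000): 0 ones → 0
Block 3 (00110): 2 ones → 0
Block 4 (10010): 2 ones → 0
Block 5 (00000): 0 ones → 0
Block 6 (00000): 0 ones → 0
Block 7 (11111): 5 ones → 1
Block 8 (00000): 0 ones → 0
Block 9 (01111): 4 ones → 1
Block 10 (00110): 2 ones → 0
Block 11 (10001): 2 ones → 0
Block 12 (10000): 1 one → 0

000000101000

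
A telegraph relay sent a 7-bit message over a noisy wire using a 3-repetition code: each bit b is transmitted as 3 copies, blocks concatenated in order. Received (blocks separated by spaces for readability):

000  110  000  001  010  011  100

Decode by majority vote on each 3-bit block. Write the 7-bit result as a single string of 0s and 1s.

0100010

Block 1 (000): 0 ones → 0
Block 2 (110): 2 ones → 1
Block 3 (000): 0 ones → 0
Block 4 (001): 1 one → 0
Block 5 (010): 1 one → 0
Block 6 (011): 2 ones → 1
Block 7 (100): 1 one → 0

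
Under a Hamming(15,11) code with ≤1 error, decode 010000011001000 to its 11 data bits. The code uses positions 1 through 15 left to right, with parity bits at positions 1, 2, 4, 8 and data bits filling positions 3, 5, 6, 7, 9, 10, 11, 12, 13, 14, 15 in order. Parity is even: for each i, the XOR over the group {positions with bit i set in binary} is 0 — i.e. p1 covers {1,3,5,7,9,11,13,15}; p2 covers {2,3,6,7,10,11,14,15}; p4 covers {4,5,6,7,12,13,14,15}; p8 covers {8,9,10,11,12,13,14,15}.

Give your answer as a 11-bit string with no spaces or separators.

00001001001

s1 (pos 1,3,5,7,9,11,13,15): 0⊕0⊕0⊕0⊕1⊕0⊕0⊕0 = 1
s2 (pos 2,3,6,7,10,11,14,15): 1⊕0⊕0⊕0⊕0⊕0⊕0⊕0 = 1
s4 (pos 4,5,6,7,12,13,14,15): 0⊕0⊕0⊕0⊕1⊕0⊕0⊕0 = 1
s8 (pos 8,9,10,11,12,13,14,15): 1⊕1⊕0⊕0⊕1⊕0⊕0⊕0 = 1
Syndrome s8…s1 = 1111 → error at position 15.
Flip position 15: 010000011001000 → 010000011001001
Read data bits from positions 3,5,6,7,9,10,11,12,13,14,15: 00001001001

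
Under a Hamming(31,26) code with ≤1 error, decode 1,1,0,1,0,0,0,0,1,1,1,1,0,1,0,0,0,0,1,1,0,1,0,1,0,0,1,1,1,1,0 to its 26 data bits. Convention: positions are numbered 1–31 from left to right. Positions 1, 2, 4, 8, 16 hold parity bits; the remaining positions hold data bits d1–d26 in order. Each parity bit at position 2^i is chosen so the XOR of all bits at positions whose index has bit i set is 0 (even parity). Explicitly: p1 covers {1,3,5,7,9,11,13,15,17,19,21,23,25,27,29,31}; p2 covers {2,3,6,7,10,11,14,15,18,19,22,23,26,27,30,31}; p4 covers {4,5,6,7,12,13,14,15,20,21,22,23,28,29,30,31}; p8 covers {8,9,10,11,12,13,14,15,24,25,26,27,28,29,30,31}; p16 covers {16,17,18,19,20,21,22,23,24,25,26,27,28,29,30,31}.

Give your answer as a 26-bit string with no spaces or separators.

s1 (pos 1,3,5,7,9,11,13,15,17,19,21,23,25,27,29,31): 1⊕0⊕0⊕0⊕1⊕1⊕0⊕0⊕0⊕1⊕0⊕0⊕0⊕1⊕1⊕0 = 0
s2 (pos 2,3,6,7,10,11,14,15,18,19,22,23,26,27,30,31): 1⊕0⊕0⊕0⊕1⊕1⊕1⊕0⊕0⊕1⊕1⊕0⊕0⊕1⊕1⊕0 = 0
s4 (pos 4,5,6,7,12,13,14,15,20,21,22,23,28,29,30,31): 1⊕0⊕0⊕0⊕1⊕0⊕1⊕0⊕1⊕0⊕1⊕0⊕1⊕1⊕1⊕0 = 0
s8 (pos 8,9,10,11,12,13,14,15,24,25,26,27,28,29,30,31): 0⊕1⊕1⊕1⊕1⊕0⊕1⊕0⊕1⊕0⊕0⊕1⊕1⊕1⊕1⊕0 = 0
s16 (pos 16,17,18,19,20,21,22,23,24,25,26,27,28,29,30,31): 0⊕0⊕0⊕1⊕1⊕0⊕1⊕0⊕1⊕0⊕0⊕1⊕1⊕1⊕1⊕0 = 0
Syndrome s16…s1 = 00000 → no error.
Read data bits from positions 3,5,6,7,9,10,11,12,13,14,15,17,18,19,20,21,22,23,24,25,26,27,28,29,30,31: 00001111010001101010011110

00001111010001101010011110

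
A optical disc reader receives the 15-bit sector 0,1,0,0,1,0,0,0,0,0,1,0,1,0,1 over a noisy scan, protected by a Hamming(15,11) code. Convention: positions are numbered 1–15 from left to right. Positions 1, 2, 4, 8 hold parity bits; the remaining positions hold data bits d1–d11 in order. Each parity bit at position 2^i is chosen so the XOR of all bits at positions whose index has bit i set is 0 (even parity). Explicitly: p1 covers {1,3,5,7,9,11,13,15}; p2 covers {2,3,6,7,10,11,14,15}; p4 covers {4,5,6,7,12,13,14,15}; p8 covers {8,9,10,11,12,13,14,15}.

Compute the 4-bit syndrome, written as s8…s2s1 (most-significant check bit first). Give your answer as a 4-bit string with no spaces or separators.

1110

s1 (pos 1,3,5,7,9,11,13,15): 0⊕0⊕1⊕0⊕0⊕1⊕1⊕1 = 0
s2 (pos 2,3,6,7,10,11,14,15): 1⊕0⊕0⊕0⊕0⊕1⊕0⊕1 = 1
s4 (pos 4,5,6,7,12,13,14,15): 0⊕1⊕0⊕0⊕0⊕1⊕0⊕1 = 1
s8 (pos 8,9,10,11,12,13,14,15): 0⊕0⊕0⊕1⊕0⊕1⊕0⊕1 = 1
Syndrome s8…s1 = 1110 → error at position 14.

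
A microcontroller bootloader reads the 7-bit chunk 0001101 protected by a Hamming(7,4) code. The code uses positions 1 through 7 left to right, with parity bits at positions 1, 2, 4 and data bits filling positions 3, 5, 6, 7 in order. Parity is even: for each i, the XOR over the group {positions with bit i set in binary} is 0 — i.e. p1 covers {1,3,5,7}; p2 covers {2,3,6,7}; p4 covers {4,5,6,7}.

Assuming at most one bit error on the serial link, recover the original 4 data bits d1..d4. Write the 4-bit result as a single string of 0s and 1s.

0111

s1 (pos 1,3,5,7): 0⊕0⊕1⊕1 = 0
s2 (pos 2,3,6,7): 0⊕0⊕0⊕1 = 1
s4 (pos 4,5,6,7): 1⊕1⊕0⊕1 = 1
Syndrome s4…s1 = 110 → error at position 6.
Flip position 6: 0001101 → 0001111
Read data bits from positions 3,5,6,7: 0111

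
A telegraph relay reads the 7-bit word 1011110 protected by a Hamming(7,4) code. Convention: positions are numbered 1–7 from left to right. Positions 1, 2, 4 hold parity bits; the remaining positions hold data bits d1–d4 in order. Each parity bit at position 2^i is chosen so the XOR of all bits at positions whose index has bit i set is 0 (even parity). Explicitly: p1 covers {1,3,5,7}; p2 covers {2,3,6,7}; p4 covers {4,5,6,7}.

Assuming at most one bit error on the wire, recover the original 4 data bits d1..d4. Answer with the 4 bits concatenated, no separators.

s1 (pos 1,3,5,7): 1⊕1⊕1⊕0 = 1
s2 (pos 2,3,6,7): 0⊕1⊕1⊕0 = 0
s4 (pos 4,5,6,7): 1⊕1⊕1⊕0 = 1
Syndrome s4…s1 = 101 → error at position 5.
Flip position 5: 1011110 → 1011010
Read data bits from positions 3,5,6,7: 1010

1010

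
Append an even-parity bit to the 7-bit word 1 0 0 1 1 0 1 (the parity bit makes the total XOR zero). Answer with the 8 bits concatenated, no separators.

10011010

XOR of the 7 data bits: 1⊕0⊕0⊕1⊕1⊕0⊕1 = 0
Parity bit = 0 (so all 8 bits XOR to 0).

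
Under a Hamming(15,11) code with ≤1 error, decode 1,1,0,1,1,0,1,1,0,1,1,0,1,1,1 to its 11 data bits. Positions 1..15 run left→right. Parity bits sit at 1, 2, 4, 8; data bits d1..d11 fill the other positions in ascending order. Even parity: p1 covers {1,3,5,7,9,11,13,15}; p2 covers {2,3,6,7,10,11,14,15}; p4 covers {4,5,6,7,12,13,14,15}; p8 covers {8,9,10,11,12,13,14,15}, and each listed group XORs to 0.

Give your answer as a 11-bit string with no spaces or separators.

s1 (pos 1,3,5,7,9,11,13,15): 1⊕0⊕1⊕1⊕0⊕1⊕1⊕1 = 0
s2 (pos 2,3,6,7,10,11,14,15): 1⊕0⊕0⊕1⊕1⊕1⊕1⊕1 = 0
s4 (pos 4,5,6,7,12,13,14,15): 1⊕1⊕0⊕1⊕0⊕1⊕1⊕1 = 0
s8 (pos 8,9,10,11,12,13,14,15): 1⊕0⊕1⊕1⊕0⊕1⊕1⊕1 = 0
Syndrome s8…s1 = 0000 → no error.
Read data bits from positions 3,5,6,7,9,10,11,12,13,14,15: 01010110111

01010110111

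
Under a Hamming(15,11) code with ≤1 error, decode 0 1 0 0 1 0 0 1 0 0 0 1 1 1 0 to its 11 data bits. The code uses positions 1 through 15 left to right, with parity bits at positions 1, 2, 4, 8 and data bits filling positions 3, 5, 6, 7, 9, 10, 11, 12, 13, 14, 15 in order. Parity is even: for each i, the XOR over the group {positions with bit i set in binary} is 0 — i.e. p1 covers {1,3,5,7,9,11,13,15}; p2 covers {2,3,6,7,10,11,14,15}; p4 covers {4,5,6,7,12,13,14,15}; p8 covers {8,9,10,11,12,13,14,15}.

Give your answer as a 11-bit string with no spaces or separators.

s1 (pos 1,3,5,7,9,11,13,15): 0⊕0⊕1⊕0⊕0⊕0⊕1⊕0 = 0
s2 (pos 2,3,6,7,10,11,14,15): 1⊕0⊕0⊕0⊕0⊕0⊕1⊕0 = 0
s4 (pos 4,5,6,7,12,13,14,15): 0⊕1⊕0⊕0⊕1⊕1⊕1⊕0 = 0
s8 (pos 8,9,10,11,12,13,14,15): 1⊕0⊕0⊕0⊕1⊕1⊕1⊕0 = 0
Syndrome s8…s1 = 0000 → no error.
Read data bits from positions 3,5,6,7,9,10,11,12,13,14,15: 01000001110

01000001110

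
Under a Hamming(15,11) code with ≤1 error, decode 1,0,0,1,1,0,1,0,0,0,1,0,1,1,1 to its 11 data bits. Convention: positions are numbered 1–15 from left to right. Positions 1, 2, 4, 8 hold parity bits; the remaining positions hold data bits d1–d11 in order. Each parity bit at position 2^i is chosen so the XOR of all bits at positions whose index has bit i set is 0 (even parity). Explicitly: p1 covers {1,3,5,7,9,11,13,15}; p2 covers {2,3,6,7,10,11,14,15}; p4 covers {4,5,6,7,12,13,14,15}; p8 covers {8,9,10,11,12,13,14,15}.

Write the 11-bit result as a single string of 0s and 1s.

s1 (pos 1,3,5,7,9,11,13,15): 1⊕0⊕1⊕1⊕0⊕1⊕1⊕1 = 0
s2 (pos 2,3,6,7,10,11,14,15): 0⊕0⊕0⊕1⊕0⊕1⊕1⊕1 = 0
s4 (pos 4,5,6,7,12,13,14,15): 1⊕1⊕0⊕1⊕0⊕1⊕1⊕1 = 0
s8 (pos 8,9,10,11,12,13,14,15): 0⊕0⊕0⊕1⊕0⊕1⊕1⊕1 = 0
Syndrome s8…s1 = 0000 → no error.
Read data bits from positions 3,5,6,7,9,10,11,12,13,14,15: 01010010111

01010010111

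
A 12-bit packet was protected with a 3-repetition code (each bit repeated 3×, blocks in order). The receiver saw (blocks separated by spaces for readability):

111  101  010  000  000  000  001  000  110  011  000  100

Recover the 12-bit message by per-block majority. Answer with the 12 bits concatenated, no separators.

110000001100

Block 1 (111): 3 ones → 1
Block 2 (101): 2 ones → 1
Block 3 (010): 1 one → 0
Block 4 (000): 0 ones → 0
Block 5 (000): 0 ones → 0
Block 6 (000): 0 ones → 0
Block 7 (001): 1 one → 0
Block 8 (000): 0 ones → 0
Block 9 (110): 2 ones → 1
Block 10 (011): 2 ones → 1
Block 11 (000): 0 ones → 0
Block 12 (100): 1 one → 0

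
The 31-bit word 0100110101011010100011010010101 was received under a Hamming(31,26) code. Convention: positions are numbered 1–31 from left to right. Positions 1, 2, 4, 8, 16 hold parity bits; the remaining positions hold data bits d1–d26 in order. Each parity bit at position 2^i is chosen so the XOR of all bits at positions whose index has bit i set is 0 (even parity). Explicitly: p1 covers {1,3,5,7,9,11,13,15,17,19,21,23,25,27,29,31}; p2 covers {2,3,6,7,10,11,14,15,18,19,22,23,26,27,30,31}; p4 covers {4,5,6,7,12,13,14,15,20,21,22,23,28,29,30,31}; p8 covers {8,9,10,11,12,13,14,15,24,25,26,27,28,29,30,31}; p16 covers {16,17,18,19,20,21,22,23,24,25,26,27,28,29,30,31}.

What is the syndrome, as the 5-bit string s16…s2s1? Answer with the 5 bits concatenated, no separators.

11110

s1 (pos 1,3,5,7,9,11,13,15,17,19,21,23,25,27,29,31): 0⊕0⊕1⊕0⊕0⊕0⊕1⊕1⊕1⊕0⊕1⊕0⊕0⊕1⊕1⊕1 = 0
s2 (pos 2,3,6,7,10,11,14,15,18,19,22,23,26,27,30,31): 1⊕0⊕1⊕0⊕1⊕0⊕0⊕1⊕0⊕0⊕1⊕0⊕0⊕1⊕0⊕1 = 1
s4 (pos 4,5,6,7,12,13,14,15,20,21,22,23,28,29,30,31): 0⊕1⊕1⊕0⊕1⊕1⊕0⊕1⊕0⊕1⊕1⊕0⊕0⊕1⊕0⊕1 = 1
s8 (pos 8,9,10,11,12,13,14,15,24,25,26,27,28,29,30,31): 1⊕0⊕1⊕0⊕1⊕1⊕0⊕1⊕1⊕0⊕0⊕1⊕0⊕1⊕0⊕1 = 1
s16 (pos 16,17,18,19,20,21,22,23,24,25,26,27,28,29,30,31): 0⊕1⊕0⊕0⊕0⊕1⊕1⊕0⊕1⊕0⊕0⊕1⊕0⊕1⊕0⊕1 = 1
Syndrome s16…s1 = 11110 → error at position 30.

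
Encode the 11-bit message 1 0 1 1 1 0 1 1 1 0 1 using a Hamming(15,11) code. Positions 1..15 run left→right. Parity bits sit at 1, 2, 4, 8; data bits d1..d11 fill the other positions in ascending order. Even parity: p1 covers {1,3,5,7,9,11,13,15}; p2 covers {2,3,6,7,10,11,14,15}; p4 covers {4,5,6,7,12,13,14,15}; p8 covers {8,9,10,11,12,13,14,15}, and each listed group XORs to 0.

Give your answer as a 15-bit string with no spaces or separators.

011101111011101

Place data at non-parity positions: p1 p2 1 p4 0 1 1 p8 1 0 1 1 1 0 1
p1 (pos 1,3,5,7,9,11,13,15): XOR of data positions = 1⊕0⊕1⊕1⊕1⊕1⊕1 = 0
p2 (pos 2,3,6,7,10,11,14,15): XOR of data positions = 1⊕1⊕1⊕0⊕1⊕0⊕1 = 1
p4 (pos 4,5,6,7,12,13,14,15): XOR of data positions = 0⊕1⊕1⊕1⊕1⊕0⊕1 = 1
p8 (pos 8,9,10,11,12,13,14,15): XOR of data positions = 1⊕0⊕1⊕1⊕1⊕0⊕1 = 1
Codeword: 011101111011101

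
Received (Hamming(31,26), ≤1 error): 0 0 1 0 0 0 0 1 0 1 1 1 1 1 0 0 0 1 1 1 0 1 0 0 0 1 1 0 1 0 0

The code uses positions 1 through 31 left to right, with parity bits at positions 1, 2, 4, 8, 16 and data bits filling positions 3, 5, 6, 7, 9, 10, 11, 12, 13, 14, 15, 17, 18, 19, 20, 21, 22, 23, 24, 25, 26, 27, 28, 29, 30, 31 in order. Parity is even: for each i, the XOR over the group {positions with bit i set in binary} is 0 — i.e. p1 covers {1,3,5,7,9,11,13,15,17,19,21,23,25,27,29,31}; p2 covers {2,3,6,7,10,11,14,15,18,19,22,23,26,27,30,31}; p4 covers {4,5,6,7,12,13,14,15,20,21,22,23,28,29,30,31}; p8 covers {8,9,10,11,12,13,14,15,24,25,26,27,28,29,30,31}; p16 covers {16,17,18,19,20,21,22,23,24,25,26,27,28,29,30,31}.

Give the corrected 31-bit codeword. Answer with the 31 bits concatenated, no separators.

0010000101111100011101000010100

s1 (pos 1,3,5,7,9,11,13,15,17,19,21,23,25,27,29,31): 0⊕1⊕0⊕0⊕0⊕1⊕1⊕0⊕0⊕1⊕0⊕0⊕0⊕1⊕1⊕0 = 0
s2 (pos 2,3,6,7,10,11,14,15,18,19,22,23,26,27,30,31): 0⊕1⊕0⊕0⊕1⊕1⊕1⊕0⊕1⊕1⊕1⊕0⊕1⊕1⊕0⊕0 = 1
s4 (pos 4,5,6,7,12,13,14,15,20,21,22,23,28,29,30,31): 0⊕0⊕0⊕0⊕1⊕1⊕1⊕0⊕1⊕0⊕1⊕0⊕0⊕1⊕0⊕0 = 0
s8 (pos 8,9,10,11,12,13,14,15,24,25,26,27,28,29,30,31): 1⊕0⊕1⊕1⊕1⊕1⊕1⊕0⊕0⊕0⊕1⊕1⊕0⊕1⊕0⊕0 = 1
s16 (pos 16,17,18,19,20,21,22,23,24,25,26,27,28,29,30,31): 0⊕0⊕1⊕1⊕1⊕0⊕1⊕0⊕0⊕0⊕1⊕1⊕0⊕1⊕0⊕0 = 1
Syndrome s16…s1 = 11010 → error at position 26.
Flip position 26: 0010000101111100011101000110100 → 0010000101111100011101000010100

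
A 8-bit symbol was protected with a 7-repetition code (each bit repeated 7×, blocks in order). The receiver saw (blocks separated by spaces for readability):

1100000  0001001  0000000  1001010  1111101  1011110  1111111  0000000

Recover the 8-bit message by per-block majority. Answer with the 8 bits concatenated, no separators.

00001110

Block 1 (1100000): 2 ones → 0
Block 2 (0001001): 2 ones → 0
Block 3 (0000000): 0 ones → 0
Block 4 (1001010): 3 ones → 0
Block 5 (1111101): 6 ones → 1
Block 6 (1011110): 5 ones → 1
Block 7 (1111111): 7 ones → 1
Block 8 (0000000): 0 ones → 0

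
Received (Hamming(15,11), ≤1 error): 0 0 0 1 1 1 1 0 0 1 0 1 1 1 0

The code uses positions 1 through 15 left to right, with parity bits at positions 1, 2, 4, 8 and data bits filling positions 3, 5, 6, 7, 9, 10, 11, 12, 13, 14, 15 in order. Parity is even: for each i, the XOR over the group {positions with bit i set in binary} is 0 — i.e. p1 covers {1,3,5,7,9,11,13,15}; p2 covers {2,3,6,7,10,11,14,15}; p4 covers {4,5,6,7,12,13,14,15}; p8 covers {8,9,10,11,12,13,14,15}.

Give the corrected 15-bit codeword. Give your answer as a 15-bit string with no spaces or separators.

000101100101110

s1 (pos 1,3,5,7,9,11,13,15): 0⊕0⊕1⊕1⊕0⊕0⊕1⊕0 = 1
s2 (pos 2,3,6,7,10,11,14,15): 0⊕0⊕1⊕1⊕1⊕0⊕1⊕0 = 0
s4 (pos 4,5,6,7,12,13,14,15): 1⊕1⊕1⊕1⊕1⊕1⊕1⊕0 = 1
s8 (pos 8,9,10,11,12,13,14,15): 0⊕0⊕1⊕0⊕1⊕1⊕1⊕0 = 0
Syndrome s8…s1 = 0101 → error at position 5.
Flip position 5: 000111100101110 → 000101100101110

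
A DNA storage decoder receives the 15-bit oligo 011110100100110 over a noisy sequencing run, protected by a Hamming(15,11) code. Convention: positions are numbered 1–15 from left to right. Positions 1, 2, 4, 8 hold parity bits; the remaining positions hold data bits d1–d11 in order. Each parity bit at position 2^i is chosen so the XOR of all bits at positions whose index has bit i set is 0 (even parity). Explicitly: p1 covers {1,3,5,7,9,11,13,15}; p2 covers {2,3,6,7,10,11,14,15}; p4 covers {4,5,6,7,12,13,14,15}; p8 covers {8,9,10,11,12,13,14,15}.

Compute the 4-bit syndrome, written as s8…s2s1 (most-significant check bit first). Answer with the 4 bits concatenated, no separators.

1110

s1 (pos 1,3,5,7,9,11,13,15): 0⊕1⊕1⊕1⊕0⊕0⊕1⊕0 = 0
s2 (pos 2,3,6,7,10,11,14,15): 1⊕1⊕0⊕1⊕1⊕0⊕1⊕0 = 1
s4 (pos 4,5,6,7,12,13,14,15): 1⊕1⊕0⊕1⊕0⊕1⊕1⊕0 = 1
s8 (pos 8,9,10,11,12,13,14,15): 0⊕0⊕1⊕0⊕0⊕1⊕1⊕0 = 1
Syndrome s8…s1 = 1110 → error at position 14.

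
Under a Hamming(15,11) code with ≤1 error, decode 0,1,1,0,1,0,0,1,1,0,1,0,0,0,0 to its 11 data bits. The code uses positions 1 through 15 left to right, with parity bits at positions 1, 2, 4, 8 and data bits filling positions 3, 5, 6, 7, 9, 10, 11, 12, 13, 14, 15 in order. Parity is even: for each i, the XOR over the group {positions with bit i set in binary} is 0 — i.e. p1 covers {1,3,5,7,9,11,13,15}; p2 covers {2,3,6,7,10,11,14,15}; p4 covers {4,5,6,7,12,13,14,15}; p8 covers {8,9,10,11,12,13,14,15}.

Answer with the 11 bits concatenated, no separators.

s1 (pos 1,3,5,7,9,11,13,15): 0⊕1⊕1⊕0⊕1⊕1⊕0⊕0 = 0
s2 (pos 2,3,6,7,10,11,14,15): 1⊕1⊕0⊕0⊕0⊕1⊕0⊕0 = 1
s4 (pos 4,5,6,7,12,13,14,15): 0⊕1⊕0⊕0⊕0⊕0⊕0⊕0 = 1
s8 (pos 8,9,10,11,12,13,14,15): 1⊕1⊕0⊕1⊕0⊕0⊕0⊕0 = 1
Syndrome s8…s1 = 1110 → error at position 14.
Flip position 14: 011010011010000 → 011010011010010
Read data bits from positions 3,5,6,7,9,10,11,12,13,14,15: 11001010010

11001010010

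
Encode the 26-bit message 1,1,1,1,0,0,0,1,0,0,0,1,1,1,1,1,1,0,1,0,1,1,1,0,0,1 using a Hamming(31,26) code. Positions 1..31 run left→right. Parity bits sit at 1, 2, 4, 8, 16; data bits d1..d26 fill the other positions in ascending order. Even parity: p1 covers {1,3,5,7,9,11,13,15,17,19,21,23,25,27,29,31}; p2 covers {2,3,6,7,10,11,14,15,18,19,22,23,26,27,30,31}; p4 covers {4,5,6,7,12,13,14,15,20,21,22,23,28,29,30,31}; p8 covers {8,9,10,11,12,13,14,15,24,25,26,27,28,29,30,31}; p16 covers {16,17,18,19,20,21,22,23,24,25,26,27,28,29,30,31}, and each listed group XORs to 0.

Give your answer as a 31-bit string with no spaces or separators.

0111111000010001111111010111001

Place data at non-parity positions: p1 p2 1 p4 1 1 1 p8 0 0 0 1 0 0 0 p16 1 1 1 1 1 1 0 1 0 1 1 1 0 0 1
p1 (pos 1,3,5,7,9,11,13,15,17,19,21,23,25,27,29,31): XOR of data positions = 1⊕1⊕1⊕0⊕0⊕0⊕0⊕1⊕1⊕1⊕0⊕0⊕1⊕0⊕1 = 0
p2 (pos 2,3,6,7,10,11,14,15,18,19,22,23,26,27,30,31): XOR of data positions = 1⊕1⊕1⊕0⊕0⊕0⊕0⊕1⊕1⊕1⊕0⊕1⊕1⊕0⊕1 = 1
p4 (pos 4,5,6,7,12,13,14,15,20,21,22,23,28,29,30,31): XOR of data positions = 1⊕1⊕1⊕1⊕0⊕0⊕0⊕1⊕1⊕1⊕0⊕1⊕0⊕0⊕1 = 1
p8 (pos 8,9,10,11,12,13,14,15,24,25,26,27,28,29,30,31): XOR of data positions = 0⊕0⊕0⊕1⊕0⊕0⊕0⊕1⊕0⊕1⊕1⊕1⊕0⊕0⊕1 = 0
p16 (pos 16,17,18,19,20,21,22,23,24,25,26,27,28,29,30,31): XOR of data positions = 1⊕1⊕1⊕1⊕1⊕1⊕0⊕1⊕0⊕1⊕1⊕1⊕0⊕0⊕1 = 1
Codeword: 0111111000010001111111010111001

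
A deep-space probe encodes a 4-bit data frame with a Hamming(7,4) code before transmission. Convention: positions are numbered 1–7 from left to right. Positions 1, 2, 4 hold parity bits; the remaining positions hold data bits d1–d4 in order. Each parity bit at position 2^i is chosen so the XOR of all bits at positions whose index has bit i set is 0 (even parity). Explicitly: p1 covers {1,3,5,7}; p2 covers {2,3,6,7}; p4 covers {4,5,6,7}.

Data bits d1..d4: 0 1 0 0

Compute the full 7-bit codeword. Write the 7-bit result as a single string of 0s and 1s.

Place data at non-parity positions: p1 p2 0 p4 1 0 0
p1 (pos 1,3,5,7): XOR of data positions = 0⊕1⊕0 = 1
p2 (pos 2,3,6,7): XOR of data positions = 0⊕0⊕0 = 0
p4 (pos 4,5,6,7): XOR of data positions = 1⊕0⊕0 = 1
Codeword: 1001100

1001100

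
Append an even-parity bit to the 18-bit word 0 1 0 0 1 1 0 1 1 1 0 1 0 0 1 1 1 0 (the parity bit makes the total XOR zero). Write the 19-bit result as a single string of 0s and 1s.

XOR of the 18 data bits: 0⊕1⊕0⊕0⊕1⊕1⊕0⊕1⊕1⊕1⊕0⊕1⊕0⊕0⊕1⊕1⊕1⊕0 = 0
Parity bit = 0 (so all 19 bits XOR to 0).

0100110111010011100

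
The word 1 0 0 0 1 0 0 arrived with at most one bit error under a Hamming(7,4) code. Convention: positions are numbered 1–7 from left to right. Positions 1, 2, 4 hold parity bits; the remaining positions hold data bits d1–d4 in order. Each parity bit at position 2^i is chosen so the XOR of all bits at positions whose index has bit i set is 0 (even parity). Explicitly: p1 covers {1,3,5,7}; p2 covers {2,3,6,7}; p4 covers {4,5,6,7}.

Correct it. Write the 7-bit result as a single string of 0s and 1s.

1001100

s1 (pos 1,3,5,7): 1⊕0⊕1⊕0 = 0
s2 (pos 2,3,6,7): 0⊕0⊕0⊕0 = 0
s4 (pos 4,5,6,7): 0⊕1⊕0⊕0 = 1
Syndrome s4…s1 = 100 → error at position 4.
Flip position 4: 1000100 → 1001100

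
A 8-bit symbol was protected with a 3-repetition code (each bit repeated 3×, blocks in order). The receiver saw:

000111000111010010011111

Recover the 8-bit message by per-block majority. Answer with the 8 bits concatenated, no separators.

01010011

Block 1 (000): 0 ones → 0
Block 2 (111): 3 ones → 1
Block 3 (000): 0 ones → 0
Block 4 (111): 3 ones → 1
Block 5 (010): 1 one → 0
Block 6 (010): 1 one → 0
Block 7 (011): 2 ones → 1
Block 8 (111): 3 ones → 1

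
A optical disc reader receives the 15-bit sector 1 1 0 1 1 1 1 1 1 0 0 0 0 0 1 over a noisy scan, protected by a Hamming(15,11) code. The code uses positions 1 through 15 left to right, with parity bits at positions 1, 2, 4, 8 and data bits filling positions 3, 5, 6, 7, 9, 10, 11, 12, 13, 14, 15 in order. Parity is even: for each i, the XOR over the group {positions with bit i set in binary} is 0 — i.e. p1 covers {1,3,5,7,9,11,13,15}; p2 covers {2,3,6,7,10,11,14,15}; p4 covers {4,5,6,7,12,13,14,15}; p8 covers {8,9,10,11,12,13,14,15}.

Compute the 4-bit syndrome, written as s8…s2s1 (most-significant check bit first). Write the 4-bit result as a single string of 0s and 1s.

1101

s1 (pos 1,3,5,7,9,11,13,15): 1⊕0⊕1⊕1⊕1⊕0⊕0⊕1 = 1
s2 (pos 2,3,6,7,10,11,14,15): 1⊕0⊕1⊕1⊕0⊕0⊕0⊕1 = 0
s4 (pos 4,5,6,7,12,13,14,15): 1⊕1⊕1⊕1⊕0⊕0⊕0⊕1 = 1
s8 (pos 8,9,10,11,12,13,14,15): 1⊕1⊕0⊕0⊕0⊕0⊕0⊕1 = 1
Syndrome s8…s1 = 1101 → error at position 13.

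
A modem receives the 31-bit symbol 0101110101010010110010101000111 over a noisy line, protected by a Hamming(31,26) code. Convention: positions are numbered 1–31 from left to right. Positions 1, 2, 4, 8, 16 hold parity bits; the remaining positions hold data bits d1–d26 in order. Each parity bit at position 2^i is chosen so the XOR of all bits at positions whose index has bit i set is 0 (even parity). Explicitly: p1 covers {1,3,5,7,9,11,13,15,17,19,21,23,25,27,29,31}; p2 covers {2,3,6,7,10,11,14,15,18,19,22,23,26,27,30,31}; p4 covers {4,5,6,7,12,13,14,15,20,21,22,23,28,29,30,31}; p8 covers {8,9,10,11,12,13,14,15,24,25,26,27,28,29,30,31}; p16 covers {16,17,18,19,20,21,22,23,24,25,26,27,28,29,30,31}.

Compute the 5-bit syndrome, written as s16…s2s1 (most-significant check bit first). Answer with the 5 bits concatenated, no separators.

00000

s1 (pos 1,3,5,7,9,11,13,15,17,19,21,23,25,27,29,31): 0⊕0⊕1⊕0⊕0⊕0⊕0⊕1⊕1⊕0⊕1⊕1⊕1⊕0⊕1⊕1 = 0
s2 (pos 2,3,6,7,10,11,14,15,18,19,22,23,26,27,30,31): 1⊕0⊕1⊕0⊕1⊕0⊕0⊕1⊕1⊕0⊕0⊕1⊕0⊕0⊕1⊕1 = 0
s4 (pos 4,5,6,7,12,13,14,15,20,21,22,23,28,29,30,31): 1⊕1⊕1⊕0⊕1⊕0⊕0⊕1⊕0⊕1⊕0⊕1⊕0⊕1⊕1⊕1 = 0
s8 (pos 8,9,10,11,12,13,14,15,24,25,26,27,28,29,30,31): 1⊕0⊕1⊕0⊕1⊕0⊕0⊕1⊕0⊕1⊕0⊕0⊕0⊕1⊕1⊕1 = 0
s16 (pos 16,17,18,19,20,21,22,23,24,25,26,27,28,29,30,31): 0⊕1⊕1⊕0⊕0⊕1⊕0⊕1⊕0⊕1⊕0⊕0⊕0⊕1⊕1⊕1 = 0
Syndrome s16…s1 = 00000 → no error.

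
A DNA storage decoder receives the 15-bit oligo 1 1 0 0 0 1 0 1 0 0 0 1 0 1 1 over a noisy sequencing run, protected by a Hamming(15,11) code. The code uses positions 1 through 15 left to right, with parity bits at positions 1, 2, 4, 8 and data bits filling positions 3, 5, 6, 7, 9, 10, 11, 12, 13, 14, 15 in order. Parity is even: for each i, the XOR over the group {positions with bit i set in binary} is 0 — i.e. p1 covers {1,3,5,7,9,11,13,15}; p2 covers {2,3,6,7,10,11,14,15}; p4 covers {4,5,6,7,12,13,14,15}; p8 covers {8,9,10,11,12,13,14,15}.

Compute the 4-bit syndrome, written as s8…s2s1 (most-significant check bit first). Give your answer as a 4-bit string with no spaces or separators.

s1 (pos 1,3,5,7,9,11,13,15): 1⊕0⊕0⊕0⊕0⊕0⊕0⊕1 = 0
s2 (pos 2,3,6,7,10,11,14,15): 1⊕0⊕1⊕0⊕0⊕0⊕1⊕1 = 0
s4 (pos 4,5,6,7,12,13,14,15): 0⊕0⊕1⊕0⊕1⊕0⊕1⊕1 = 0
s8 (pos 8,9,10,11,12,13,14,15): 1⊕0⊕0⊕0⊕1⊕0⊕1⊕1 = 0
Syndrome s8…s1 = 0000 → no error.

0000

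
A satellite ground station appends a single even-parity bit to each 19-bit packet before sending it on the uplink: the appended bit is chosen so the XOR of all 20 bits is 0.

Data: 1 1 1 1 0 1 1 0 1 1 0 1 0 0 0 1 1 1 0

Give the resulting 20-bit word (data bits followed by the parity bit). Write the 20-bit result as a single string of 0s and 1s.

XOR of the 19 data bits: 1⊕1⊕1⊕1⊕0⊕1⊕1⊕0⊕1⊕1⊕0⊕1⊕0⊕0⊕0⊕1⊕1⊕1⊕0 = 0
Parity bit = 0 (so all 20 bits XOR to 0).

11110110110100011100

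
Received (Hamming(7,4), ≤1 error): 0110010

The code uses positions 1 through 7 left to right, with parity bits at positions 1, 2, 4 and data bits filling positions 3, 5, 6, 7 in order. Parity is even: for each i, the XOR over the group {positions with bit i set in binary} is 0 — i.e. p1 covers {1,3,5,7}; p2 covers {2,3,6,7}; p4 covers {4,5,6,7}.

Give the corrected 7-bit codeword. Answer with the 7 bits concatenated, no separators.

s1 (pos 1,3,5,7): 0⊕1⊕0⊕0 = 1
s2 (pos 2,3,6,7): 1⊕1⊕1⊕0 = 1
s4 (pos 4,5,6,7): 0⊕0⊕1⊕0 = 1
Syndrome s4…s1 = 111 → error at position 7.
Flip position 7: 0110010 → 0110011

0110011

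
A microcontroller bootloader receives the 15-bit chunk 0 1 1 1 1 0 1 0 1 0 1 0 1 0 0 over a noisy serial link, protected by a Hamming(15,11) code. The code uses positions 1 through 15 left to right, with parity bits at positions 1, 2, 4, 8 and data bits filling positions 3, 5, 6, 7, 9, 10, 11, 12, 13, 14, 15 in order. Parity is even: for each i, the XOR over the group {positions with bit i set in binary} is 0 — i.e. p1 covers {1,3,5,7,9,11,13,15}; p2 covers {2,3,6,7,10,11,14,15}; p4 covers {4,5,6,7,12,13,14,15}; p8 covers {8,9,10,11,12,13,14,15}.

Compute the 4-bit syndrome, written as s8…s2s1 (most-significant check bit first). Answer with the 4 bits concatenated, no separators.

s1 (pos 1,3,5,7,9,11,13,15): 0⊕1⊕1⊕1⊕1⊕1⊕1⊕0 = 0
s2 (pos 2,3,6,7,10,11,14,15): 1⊕1⊕0⊕1⊕0⊕1⊕0⊕0 = 0
s4 (pos 4,5,6,7,12,13,14,15): 1⊕1⊕0⊕1⊕0⊕1⊕0⊕0 = 0
s8 (pos 8,9,10,11,12,13,14,15): 0⊕1⊕0⊕1⊕0⊕1⊕0⊕0 = 1
Syndrome s8…s1 = 1000 → error at position 8.

1000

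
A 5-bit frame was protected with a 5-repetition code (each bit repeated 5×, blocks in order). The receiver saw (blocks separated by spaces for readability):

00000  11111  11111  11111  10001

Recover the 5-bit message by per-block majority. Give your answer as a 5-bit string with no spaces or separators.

Block 1 (00000): 0 ones → 0
Block 2 (11111): 5 ones → 1
Block 3 (11111): 5 ones → 1
Block 4 (11111): 5 ones → 1
Block 5 (10001): 2 ones → 0

01110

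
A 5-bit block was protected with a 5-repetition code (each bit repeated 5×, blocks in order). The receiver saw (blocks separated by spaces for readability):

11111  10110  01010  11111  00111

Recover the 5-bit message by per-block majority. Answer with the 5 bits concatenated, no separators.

11011

Block 1 (11111): 5 ones → 1
Block 2 (10110): 3 ones → 1
Block 3 (01010): 2 ones → 0
Block 4 (11111): 5 ones → 1
Block 5 (00111): 3 ones → 1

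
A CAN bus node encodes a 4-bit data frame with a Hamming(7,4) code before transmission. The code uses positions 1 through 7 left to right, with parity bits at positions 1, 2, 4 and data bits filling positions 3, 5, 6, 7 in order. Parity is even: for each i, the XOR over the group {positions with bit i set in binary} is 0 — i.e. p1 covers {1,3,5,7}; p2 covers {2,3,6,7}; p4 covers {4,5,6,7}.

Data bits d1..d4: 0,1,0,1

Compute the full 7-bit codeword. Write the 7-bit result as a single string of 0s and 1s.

0100101

Place data at non-parity positions: p1 p2 0 p4 1 0 1
p1 (pos 1,3,5,7): XOR of data positions = 0⊕1⊕1 = 0
p2 (pos 2,3,6,7): XOR of data positions = 0⊕0⊕1 = 1
p4 (pos 4,5,6,7): XOR of data positions = 1⊕0⊕1 = 0
Codeword: 0100101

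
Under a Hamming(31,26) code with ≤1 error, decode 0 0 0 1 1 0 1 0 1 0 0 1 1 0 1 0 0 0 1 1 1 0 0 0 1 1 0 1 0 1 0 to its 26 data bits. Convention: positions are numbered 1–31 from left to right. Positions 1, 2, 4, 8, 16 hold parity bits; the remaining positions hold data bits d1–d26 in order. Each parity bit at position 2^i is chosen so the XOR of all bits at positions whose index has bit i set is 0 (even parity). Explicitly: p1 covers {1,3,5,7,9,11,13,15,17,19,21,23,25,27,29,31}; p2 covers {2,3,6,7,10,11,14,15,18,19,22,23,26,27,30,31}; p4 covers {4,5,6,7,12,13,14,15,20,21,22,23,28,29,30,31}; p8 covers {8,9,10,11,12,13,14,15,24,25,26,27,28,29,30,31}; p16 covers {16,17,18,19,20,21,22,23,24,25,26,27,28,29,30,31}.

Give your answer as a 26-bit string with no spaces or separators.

01011001101011110001101010

s1 (pos 1,3,5,7,9,11,13,15,17,19,21,23,25,27,29,31): 0⊕0⊕1⊕1⊕1⊕0⊕1⊕1⊕0⊕1⊕1⊕0⊕1⊕0⊕0⊕0 = 0
s2 (pos 2,3,6,7,10,11,14,15,18,19,22,23,26,27,30,31): 0⊕0⊕0⊕1⊕0⊕0⊕0⊕1⊕0⊕1⊕0⊕0⊕1⊕0⊕1⊕0 = 1
s4 (pos 4,5,6,7,12,13,14,15,20,21,22,23,28,29,30,31): 1⊕1⊕0⊕1⊕1⊕1⊕0⊕1⊕1⊕1⊕0⊕0⊕1⊕0⊕1⊕0 = 0
s8 (pos 8,9,10,11,12,13,14,15,24,25,26,27,28,29,30,31): 0⊕1⊕0⊕0⊕1⊕1⊕0⊕1⊕0⊕1⊕1⊕0⊕1⊕0⊕1⊕0 = 0
s16 (pos 16,17,18,19,20,21,22,23,24,25,26,27,28,29,30,31): 0⊕0⊕0⊕1⊕1⊕1⊕0⊕0⊕0⊕1⊕1⊕0⊕1⊕0⊕1⊕0 = 1
Syndrome s16…s1 = 10010 → error at position 18.
Flip position 18: 0001101010011010001110001101010 → 0001101010011010011110001101010
Read data bits from positions 3,5,6,7,9,10,11,12,13,14,15,17,18,19,20,21,22,23,24,25,26,27,28,29,30,31: 01011001101011110001101010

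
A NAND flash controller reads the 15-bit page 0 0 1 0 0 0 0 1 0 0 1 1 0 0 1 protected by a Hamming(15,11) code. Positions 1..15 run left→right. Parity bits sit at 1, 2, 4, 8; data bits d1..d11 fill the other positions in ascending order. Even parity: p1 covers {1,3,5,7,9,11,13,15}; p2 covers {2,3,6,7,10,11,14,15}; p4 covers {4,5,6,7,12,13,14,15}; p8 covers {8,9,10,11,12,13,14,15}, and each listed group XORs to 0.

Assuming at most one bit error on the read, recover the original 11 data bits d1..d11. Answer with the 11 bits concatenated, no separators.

s1 (pos 1,3,5,7,9,11,13,15): 0⊕1⊕0⊕0⊕0⊕1⊕0⊕1 = 1
s2 (pos 2,3,6,7,10,11,14,15): 0⊕1⊕0⊕0⊕0⊕1⊕0⊕1 = 1
s4 (pos 4,5,6,7,12,13,14,15): 0⊕0⊕0⊕0⊕1⊕0⊕0⊕1 = 0
s8 (pos 8,9,10,11,12,13,14,15): 1⊕0⊕0⊕1⊕1⊕0⊕0⊕1 = 0
Syndrome s8…s1 = 0011 → error at position 3.
Flip position 3: 001000010011001 → 000000010011001
Read data bits from positions 3,5,6,7,9,10,11,12,13,14,15: 00000011001

00000011001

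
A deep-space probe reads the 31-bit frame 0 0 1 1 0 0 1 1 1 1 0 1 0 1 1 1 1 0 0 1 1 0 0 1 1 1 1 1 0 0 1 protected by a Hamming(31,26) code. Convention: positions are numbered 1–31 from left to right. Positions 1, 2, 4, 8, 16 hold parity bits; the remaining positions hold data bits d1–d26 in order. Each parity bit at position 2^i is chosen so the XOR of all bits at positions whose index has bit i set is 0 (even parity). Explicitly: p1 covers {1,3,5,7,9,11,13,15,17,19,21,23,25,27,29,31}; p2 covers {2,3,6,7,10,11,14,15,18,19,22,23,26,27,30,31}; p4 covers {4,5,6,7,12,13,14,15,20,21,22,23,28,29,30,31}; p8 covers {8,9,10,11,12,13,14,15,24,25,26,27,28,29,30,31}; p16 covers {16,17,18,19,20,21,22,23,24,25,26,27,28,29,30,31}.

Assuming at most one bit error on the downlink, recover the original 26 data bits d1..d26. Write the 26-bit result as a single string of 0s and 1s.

11011101011100110011111001

s1 (pos 1,3,5,7,9,11,13,15,17,19,21,23,25,27,29,31): 0⊕1⊕0⊕1⊕1⊕0⊕0⊕1⊕1⊕0⊕1⊕0⊕1⊕1⊕0⊕1 = 1
s2 (pos 2,3,6,7,10,11,14,15,18,19,22,23,26,27,30,31): 0⊕1⊕0⊕1⊕1⊕0⊕1⊕1⊕0⊕0⊕0⊕0⊕1⊕1⊕0⊕1 = 0
s4 (pos 4,5,6,7,12,13,14,15,20,21,22,23,28,29,30,31): 1⊕0⊕0⊕1⊕1⊕0⊕1⊕1⊕1⊕1⊕0⊕0⊕1⊕0⊕0⊕1 = 1
s8 (pos 8,9,10,11,12,13,14,15,24,25,26,27,28,29,30,31): 1⊕1⊕1⊕0⊕1⊕0⊕1⊕1⊕1⊕1⊕1⊕1⊕1⊕0⊕0⊕1 = 0
s16 (pos 16,17,18,19,20,21,22,23,24,25,26,27,28,29,30,31): 1⊕1⊕0⊕0⊕1⊕1⊕0⊕0⊕1⊕1⊕1⊕1⊕1⊕0⊕0⊕1 = 0
Syndrome s16…s1 = 00101 → error at position 5.
Flip position 5: 0011001111010111100110011111001 → 0011101111010111100110011111001
Read data bits from positions 3,5,6,7,9,10,11,12,13,14,15,17,18,19,20,21,22,23,24,25,26,27,28,29,30,31: 11011101011100110011111001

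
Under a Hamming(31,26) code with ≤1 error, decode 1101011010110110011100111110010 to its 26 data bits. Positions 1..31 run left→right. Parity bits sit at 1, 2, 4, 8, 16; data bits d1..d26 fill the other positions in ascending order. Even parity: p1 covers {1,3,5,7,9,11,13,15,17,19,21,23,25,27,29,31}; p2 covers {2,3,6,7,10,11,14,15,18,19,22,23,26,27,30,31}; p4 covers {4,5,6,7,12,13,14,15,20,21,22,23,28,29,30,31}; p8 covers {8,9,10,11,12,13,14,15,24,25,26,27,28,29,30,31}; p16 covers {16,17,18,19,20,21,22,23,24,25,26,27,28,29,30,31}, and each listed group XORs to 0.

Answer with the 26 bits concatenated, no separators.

s1 (pos 1,3,5,7,9,11,13,15,17,19,21,23,25,27,29,31): 1⊕0⊕0⊕1⊕1⊕1⊕0⊕1⊕0⊕1⊕0⊕1⊕1⊕1⊕0⊕0 = 1
s2 (pos 2,3,6,7,10,11,14,15,18,19,22,23,26,27,30,31): 1⊕0⊕1⊕1⊕0⊕1⊕1⊕1⊕1⊕1⊕0⊕1⊕1⊕1⊕1⊕0 = 0
s4 (pos 4,5,6,7,12,13,14,15,20,21,22,23,28,29,30,31): 1⊕0⊕1⊕1⊕1⊕0⊕1⊕1⊕1⊕0⊕0⊕1⊕0⊕0⊕1⊕0 = 1
s8 (pos 8,9,10,11,12,13,14,15,24,25,26,27,28,29,30,31): 0⊕1⊕0⊕1⊕1⊕0⊕1⊕1⊕1⊕1⊕1⊕1⊕0⊕0⊕1⊕0 = 0
s16 (pos 16,17,18,19,20,21,22,23,24,25,26,27,28,29,30,31): 0⊕0⊕1⊕1⊕1⊕0⊕0⊕1⊕1⊕1⊕1⊕1⊕0⊕0⊕1⊕0 = 1
Syndrome s16…s1 = 10101 → error at position 21.
Flip position 21: 1101011010110110011100111110010 → 1101011010110110011110111110010
Read data bits from positions 3,5,6,7,9,10,11,12,13,14,15,17,18,19,20,21,22,23,24,25,26,27,28,29,30,31: 00111011011011110111110010

00111011011011110111110010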